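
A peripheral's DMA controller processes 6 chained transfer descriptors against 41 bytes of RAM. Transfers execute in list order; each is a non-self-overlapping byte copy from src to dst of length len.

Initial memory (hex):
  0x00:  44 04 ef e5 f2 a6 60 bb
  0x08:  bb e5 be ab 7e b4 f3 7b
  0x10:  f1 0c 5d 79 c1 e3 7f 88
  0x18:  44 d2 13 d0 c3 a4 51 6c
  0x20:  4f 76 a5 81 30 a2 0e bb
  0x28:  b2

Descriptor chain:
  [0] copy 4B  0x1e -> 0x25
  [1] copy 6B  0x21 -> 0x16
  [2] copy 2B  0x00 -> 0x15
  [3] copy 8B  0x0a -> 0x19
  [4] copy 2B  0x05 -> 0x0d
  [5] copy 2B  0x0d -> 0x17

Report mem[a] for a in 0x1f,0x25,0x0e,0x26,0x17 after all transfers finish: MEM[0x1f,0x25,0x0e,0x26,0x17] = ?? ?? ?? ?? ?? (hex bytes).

MEM[0x1f,0x25,0x0e,0x26,0x17] = f1 51 60 6c a6

#0 dst[0x25+4] := {0x51,0x6c,0x4f,0x76}
#1 dst[0x16+6] := {0x76,0xa5,0x81,0x30,0x51,0x6c}
#2 dst[0x15+2] := {0x44,0x04}
#3 dst[0x19+8] := {0xbe,0xab,0x7e,0xb4,0xf3,0x7b,0xf1,0x0c}
#4 dst[0x0d+2] := {0xa6,0x60}
#5 dst[0x17+2] := {0xa6,0x60}
query mem[0x1f]=0xf1, mem[0x25]=0x51, mem[0x0e]=0x60, mem[0x26]=0x6c, mem[0x17]=0xa6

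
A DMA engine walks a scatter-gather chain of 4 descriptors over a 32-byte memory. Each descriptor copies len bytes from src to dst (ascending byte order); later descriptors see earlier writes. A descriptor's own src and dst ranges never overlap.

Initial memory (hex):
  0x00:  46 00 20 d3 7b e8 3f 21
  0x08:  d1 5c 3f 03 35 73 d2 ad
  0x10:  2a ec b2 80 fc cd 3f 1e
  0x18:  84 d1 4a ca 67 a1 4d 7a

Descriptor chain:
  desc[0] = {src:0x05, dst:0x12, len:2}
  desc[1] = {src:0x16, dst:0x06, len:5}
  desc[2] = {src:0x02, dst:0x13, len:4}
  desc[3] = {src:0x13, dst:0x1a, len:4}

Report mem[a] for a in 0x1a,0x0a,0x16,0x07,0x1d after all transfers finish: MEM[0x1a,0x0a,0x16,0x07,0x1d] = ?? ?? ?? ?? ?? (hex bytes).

MEM[0x1a,0x0a,0x16,0x07,0x1d] = 20 4a e8 1e e8

  after D0: wrote 2B at 0x12 = e83f
  after D1: wrote 5B at 0x06 = 3f1e84d14a
  after D2: wrote 4B at 0x13 = 20d37be8
  after D3: wrote 4B at 0x1a = 20d37be8
query mem[0x1a]=0x20, mem[0x0a]=0x4a, mem[0x16]=0xe8, mem[0x07]=0x1e, mem[0x1d]=0xe8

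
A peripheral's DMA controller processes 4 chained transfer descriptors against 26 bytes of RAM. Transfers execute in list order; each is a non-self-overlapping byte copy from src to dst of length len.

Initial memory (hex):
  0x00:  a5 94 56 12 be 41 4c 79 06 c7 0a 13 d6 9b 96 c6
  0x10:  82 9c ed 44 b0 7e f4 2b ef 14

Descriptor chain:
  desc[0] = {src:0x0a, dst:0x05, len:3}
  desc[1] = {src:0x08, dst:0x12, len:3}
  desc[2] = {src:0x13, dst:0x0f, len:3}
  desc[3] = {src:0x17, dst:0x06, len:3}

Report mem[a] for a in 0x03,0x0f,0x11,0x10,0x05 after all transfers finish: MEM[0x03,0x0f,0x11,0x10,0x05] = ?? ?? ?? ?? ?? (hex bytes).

[0] 0x0a->0x05 len=3 : 0a 13 d6
[1] 0x08->0x12 len=3 : 06 c7 0a
[2] 0x13->0x0f len=3 : c7 0a 7e
[3] 0x17->0x06 len=3 : 2b ef 14
query mem[0x03]=0x12, mem[0x0f]=0xc7, mem[0x11]=0x7e, mem[0x10]=0x0a, mem[0x05]=0x0a

MEM[0x03,0x0f,0x11,0x10,0x05] = 12 c7 7e 0a 0a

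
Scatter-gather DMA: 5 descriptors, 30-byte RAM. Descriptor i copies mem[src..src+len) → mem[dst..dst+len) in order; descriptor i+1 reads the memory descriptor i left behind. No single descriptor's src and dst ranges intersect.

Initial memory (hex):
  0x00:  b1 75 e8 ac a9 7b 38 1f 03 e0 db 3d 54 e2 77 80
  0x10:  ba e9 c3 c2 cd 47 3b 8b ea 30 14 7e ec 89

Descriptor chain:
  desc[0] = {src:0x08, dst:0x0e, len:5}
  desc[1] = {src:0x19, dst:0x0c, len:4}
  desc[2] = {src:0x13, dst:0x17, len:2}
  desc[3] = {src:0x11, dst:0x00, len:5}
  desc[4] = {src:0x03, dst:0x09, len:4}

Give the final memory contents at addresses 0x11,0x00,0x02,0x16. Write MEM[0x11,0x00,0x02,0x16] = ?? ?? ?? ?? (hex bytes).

MEM[0x11,0x00,0x02,0x16] = 3d 3d c2 3b

  after D0: wrote 5B at 0x0e = 03e0db3d54
  after D1: wrote 4B at 0x0c = 30147eec
  after D2: wrote 2B at 0x17 = c2cd
  after D3: wrote 5B at 0x00 = 3d54c2cd47
  after D4: wrote 4B at 0x09 = cd477b38
query mem[0x11]=0x3d, mem[0x00]=0x3d, mem[0x02]=0xc2, mem[0x16]=0x3b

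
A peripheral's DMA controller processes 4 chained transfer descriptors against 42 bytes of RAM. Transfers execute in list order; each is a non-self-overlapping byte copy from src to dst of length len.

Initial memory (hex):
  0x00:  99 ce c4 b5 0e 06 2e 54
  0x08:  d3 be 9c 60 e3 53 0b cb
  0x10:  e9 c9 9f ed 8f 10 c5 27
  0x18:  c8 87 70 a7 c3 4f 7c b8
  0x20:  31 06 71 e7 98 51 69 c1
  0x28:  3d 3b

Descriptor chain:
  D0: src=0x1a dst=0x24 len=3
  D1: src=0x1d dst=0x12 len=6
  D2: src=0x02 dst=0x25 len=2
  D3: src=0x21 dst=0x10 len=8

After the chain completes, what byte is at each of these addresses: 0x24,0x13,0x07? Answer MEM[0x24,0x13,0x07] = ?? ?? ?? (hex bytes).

MEM[0x24,0x13,0x07] = 70 70 54

D0: mem[0x24..0x26] <- [70 a7 c3]
D1: mem[0x12..0x17] <- [4f 7c b8 31 06 71]
D2: mem[0x25..0x26] <- [c4 b5]
D3: mem[0x10..0x17] <- [06 71 e7 70 c4 b5 c1 3d]
query mem[0x24]=0x70, mem[0x13]=0x70, mem[0x07]=0x54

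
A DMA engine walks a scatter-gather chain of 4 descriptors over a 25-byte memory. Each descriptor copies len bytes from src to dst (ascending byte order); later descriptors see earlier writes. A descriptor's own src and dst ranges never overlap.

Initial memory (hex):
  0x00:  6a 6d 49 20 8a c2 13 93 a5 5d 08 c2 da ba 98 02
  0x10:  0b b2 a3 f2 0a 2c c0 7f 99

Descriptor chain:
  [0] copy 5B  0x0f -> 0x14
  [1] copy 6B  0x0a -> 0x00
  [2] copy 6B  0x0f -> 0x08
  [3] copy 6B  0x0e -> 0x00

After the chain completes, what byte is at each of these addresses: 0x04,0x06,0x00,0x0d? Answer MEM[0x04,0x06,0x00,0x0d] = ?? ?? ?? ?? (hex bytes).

[0] 0x0f->0x14 len=5 : 02 0b b2 a3 f2
[1] 0x0a->0x00 len=6 : 08 c2 da ba 98 02
[2] 0x0f->0x08 len=6 : 02 0b b2 a3 f2 02
[3] 0x0e->0x00 len=6 : 98 02 0b b2 a3 f2
query mem[0x04]=0xa3, mem[0x06]=0x13, mem[0x00]=0x98, mem[0x0d]=0x02

MEM[0x04,0x06,0x00,0x0d] = a3 13 98 02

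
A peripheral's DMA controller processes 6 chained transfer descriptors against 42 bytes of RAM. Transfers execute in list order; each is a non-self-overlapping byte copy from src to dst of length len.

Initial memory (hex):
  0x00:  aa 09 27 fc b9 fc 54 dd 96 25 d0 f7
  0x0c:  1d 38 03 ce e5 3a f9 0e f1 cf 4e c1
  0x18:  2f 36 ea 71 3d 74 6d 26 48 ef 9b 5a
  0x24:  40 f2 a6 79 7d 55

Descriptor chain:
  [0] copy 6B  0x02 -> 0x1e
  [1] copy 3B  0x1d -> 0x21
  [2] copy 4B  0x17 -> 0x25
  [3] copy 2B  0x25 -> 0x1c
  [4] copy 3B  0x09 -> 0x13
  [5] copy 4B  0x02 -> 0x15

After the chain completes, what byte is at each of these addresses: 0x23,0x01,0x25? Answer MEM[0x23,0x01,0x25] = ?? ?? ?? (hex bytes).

#0 dst[0x1e+6] := {0x27,0xfc,0xb9,0xfc,0x54,0xdd}
#1 dst[0x21+3] := {0x74,0x27,0xfc}
#2 dst[0x25+4] := {0xc1,0x2f,0x36,0xea}
#3 dst[0x1c+2] := {0xc1,0x2f}
#4 dst[0x13+3] := {0x25,0xd0,0xf7}
#5 dst[0x15+4] := {0x27,0xfc,0xb9,0xfc}
query mem[0x23]=0xfc, mem[0x01]=0x09, mem[0x25]=0xc1

MEM[0x23,0x01,0x25] = fc 09 c1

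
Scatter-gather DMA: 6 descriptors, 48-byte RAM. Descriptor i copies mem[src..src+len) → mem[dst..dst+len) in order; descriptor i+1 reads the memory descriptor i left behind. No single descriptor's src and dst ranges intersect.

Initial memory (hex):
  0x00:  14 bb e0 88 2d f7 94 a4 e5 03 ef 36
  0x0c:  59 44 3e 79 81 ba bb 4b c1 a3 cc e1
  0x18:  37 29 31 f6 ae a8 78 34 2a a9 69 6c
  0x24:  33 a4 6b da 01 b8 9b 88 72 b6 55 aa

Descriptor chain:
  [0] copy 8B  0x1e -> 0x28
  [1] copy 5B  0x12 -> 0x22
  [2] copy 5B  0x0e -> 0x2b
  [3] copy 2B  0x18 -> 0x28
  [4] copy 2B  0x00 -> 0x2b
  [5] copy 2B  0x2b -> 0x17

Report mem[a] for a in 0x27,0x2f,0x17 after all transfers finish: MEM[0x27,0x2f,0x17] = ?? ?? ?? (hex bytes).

  after D0: wrote 8B at 0x28 = 78342aa9696c33a4
  after D1: wrote 5B at 0x22 = bb4bc1a3cc
  after D2: wrote 5B at 0x2b = 3e7981babb
  after D3: wrote 2B at 0x28 = 3729
  after D4: wrote 2B at 0x2b = 14bb
  after D5: wrote 2B at 0x17 = 14bb
query mem[0x27]=0xda, mem[0x2f]=0xbb, mem[0x17]=0x14

MEM[0x27,0x2f,0x17] = da bb 14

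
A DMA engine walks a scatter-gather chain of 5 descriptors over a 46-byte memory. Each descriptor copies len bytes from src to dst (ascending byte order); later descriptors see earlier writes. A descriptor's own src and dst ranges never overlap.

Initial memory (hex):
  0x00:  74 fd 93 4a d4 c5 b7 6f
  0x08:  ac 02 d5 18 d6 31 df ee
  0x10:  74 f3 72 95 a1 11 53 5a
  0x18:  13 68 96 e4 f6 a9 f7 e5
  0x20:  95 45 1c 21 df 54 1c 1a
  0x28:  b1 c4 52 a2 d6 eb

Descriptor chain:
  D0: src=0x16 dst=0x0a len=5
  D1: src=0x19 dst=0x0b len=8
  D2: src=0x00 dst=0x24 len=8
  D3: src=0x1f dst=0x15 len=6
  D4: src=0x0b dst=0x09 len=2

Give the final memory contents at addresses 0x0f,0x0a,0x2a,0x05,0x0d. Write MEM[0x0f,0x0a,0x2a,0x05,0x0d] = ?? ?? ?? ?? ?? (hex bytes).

MEM[0x0f,0x0a,0x2a,0x05,0x0d] = a9 96 b7 c5 e4

[0] 0x16->0x0a len=5 : 53 5a 13 68 96
[1] 0x19->0x0b len=8 : 68 96 e4 f6 a9 f7 e5 95
[2] 0x00->0x24 len=8 : 74 fd 93 4a d4 c5 b7 6f
[3] 0x1f->0x15 len=6 : e5 95 45 1c 21 74
[4] 0x0b->0x09 len=2 : 68 96
query mem[0x0f]=0xa9, mem[0x0a]=0x96, mem[0x2a]=0xb7, mem[0x05]=0xc5, mem[0x0d]=0xe4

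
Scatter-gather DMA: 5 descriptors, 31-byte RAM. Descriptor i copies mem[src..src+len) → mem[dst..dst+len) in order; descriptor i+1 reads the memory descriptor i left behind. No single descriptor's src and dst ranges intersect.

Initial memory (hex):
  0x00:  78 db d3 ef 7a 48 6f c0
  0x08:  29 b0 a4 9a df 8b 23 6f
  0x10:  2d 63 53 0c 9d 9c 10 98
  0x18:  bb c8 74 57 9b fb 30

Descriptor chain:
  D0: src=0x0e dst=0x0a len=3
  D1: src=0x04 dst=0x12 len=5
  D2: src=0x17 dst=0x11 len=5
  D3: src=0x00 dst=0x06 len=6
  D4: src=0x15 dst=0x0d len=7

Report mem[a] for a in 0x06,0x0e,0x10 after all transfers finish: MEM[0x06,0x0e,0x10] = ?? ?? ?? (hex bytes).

#0 dst[0x0a+3] := {0x23,0x6f,0x2d}
#1 dst[0x12+5] := {0x7a,0x48,0x6f,0xc0,0x29}
#2 dst[0x11+5] := {0x98,0xbb,0xc8,0x74,0x57}
#3 dst[0x06+6] := {0x78,0xdb,0xd3,0xef,0x7a,0x48}
#4 dst[0x0d+7] := {0x57,0x29,0x98,0xbb,0xc8,0x74,0x57}
query mem[0x06]=0x78, mem[0x0e]=0x29, mem[0x10]=0xbb

MEM[0x06,0x0e,0x10] = 78 29 bb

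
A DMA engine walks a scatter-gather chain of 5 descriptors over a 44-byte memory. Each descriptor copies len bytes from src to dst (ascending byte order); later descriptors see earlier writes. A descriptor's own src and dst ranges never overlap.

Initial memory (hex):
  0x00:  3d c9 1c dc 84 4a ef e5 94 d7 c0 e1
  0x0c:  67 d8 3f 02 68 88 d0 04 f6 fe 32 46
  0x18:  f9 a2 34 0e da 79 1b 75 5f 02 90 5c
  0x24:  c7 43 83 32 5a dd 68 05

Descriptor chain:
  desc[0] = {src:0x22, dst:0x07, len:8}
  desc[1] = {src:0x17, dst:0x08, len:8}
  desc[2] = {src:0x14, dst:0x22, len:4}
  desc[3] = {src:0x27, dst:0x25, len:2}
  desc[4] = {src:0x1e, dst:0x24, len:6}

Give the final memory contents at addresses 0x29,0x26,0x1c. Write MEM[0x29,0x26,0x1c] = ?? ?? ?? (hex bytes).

MEM[0x29,0x26,0x1c] = fe 5f da

[0] 0x22->0x07 len=8 : 90 5c c7 43 83 32 5a dd
[1] 0x17->0x08 len=8 : 46 f9 a2 34 0e da 79 1b
[2] 0x14->0x22 len=4 : f6 fe 32 46
[3] 0x27->0x25 len=2 : 32 5a
[4] 0x1e->0x24 len=6 : 1b 75 5f 02 f6 fe
query mem[0x29]=0xfe, mem[0x26]=0x5f, mem[0x1c]=0xda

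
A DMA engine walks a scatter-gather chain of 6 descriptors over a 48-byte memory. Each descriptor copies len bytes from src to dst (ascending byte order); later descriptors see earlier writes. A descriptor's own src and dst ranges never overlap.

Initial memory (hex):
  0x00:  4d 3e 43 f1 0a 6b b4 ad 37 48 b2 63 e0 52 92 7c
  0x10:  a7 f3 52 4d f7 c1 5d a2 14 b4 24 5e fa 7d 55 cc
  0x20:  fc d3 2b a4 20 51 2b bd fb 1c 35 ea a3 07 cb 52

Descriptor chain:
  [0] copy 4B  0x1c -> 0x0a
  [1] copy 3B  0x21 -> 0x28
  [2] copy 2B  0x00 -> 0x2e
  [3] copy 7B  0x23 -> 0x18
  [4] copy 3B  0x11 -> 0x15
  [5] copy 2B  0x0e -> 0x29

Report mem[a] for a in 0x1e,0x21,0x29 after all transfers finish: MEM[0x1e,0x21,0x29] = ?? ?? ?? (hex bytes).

MEM[0x1e,0x21,0x29] = 2b d3 92

#0 dst[0x0a+4] := {0xfa,0x7d,0x55,0xcc}
#1 dst[0x28+3] := {0xd3,0x2b,0xa4}
#2 dst[0x2e+2] := {0x4d,0x3e}
#3 dst[0x18+7] := {0xa4,0x20,0x51,0x2b,0xbd,0xd3,0x2b}
#4 dst[0x15+3] := {0xf3,0x52,0x4d}
#5 dst[0x29+2] := {0x92,0x7c}
query mem[0x1e]=0x2b, mem[0x21]=0xd3, mem[0x29]=0x92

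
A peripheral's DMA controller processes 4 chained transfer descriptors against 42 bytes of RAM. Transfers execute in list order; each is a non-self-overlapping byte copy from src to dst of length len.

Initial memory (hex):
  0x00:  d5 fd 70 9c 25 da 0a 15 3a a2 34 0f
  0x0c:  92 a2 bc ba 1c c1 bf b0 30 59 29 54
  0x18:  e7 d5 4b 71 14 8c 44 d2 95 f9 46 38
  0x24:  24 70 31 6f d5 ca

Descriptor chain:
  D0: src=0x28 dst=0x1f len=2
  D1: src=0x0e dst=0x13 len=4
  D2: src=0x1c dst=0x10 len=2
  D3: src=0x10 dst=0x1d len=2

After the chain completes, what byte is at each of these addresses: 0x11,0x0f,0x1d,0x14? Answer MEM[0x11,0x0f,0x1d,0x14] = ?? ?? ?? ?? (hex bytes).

#0 dst[0x1f+2] := {0xd5,0xca}
#1 dst[0x13+4] := {0xbc,0xba,0x1c,0xc1}
#2 dst[0x10+2] := {0x14,0x8c}
#3 dst[0x1d+2] := {0x14,0x8c}
query mem[0x11]=0x8c, mem[0x0f]=0xba, mem[0x1d]=0x14, mem[0x14]=0xba

MEM[0x11,0x0f,0x1d,0x14] = 8c ba 14 ba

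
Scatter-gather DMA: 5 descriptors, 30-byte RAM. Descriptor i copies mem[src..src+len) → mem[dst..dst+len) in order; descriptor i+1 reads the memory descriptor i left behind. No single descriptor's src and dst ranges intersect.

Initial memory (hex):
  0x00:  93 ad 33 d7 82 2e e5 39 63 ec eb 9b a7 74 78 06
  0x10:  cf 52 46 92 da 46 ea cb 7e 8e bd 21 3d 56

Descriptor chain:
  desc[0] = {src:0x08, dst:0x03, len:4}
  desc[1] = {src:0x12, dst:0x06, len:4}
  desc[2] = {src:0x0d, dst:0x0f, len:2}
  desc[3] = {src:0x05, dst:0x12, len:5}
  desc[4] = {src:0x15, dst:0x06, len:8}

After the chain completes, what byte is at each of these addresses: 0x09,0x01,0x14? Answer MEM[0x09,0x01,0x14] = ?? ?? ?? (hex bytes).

#0 dst[0x03+4] := {0x63,0xec,0xeb,0x9b}
#1 dst[0x06+4] := {0x46,0x92,0xda,0x46}
#2 dst[0x0f+2] := {0x74,0x78}
#3 dst[0x12+5] := {0xeb,0x46,0x92,0xda,0x46}
#4 dst[0x06+8] := {0xda,0x46,0xcb,0x7e,0x8e,0xbd,0x21,0x3d}
query mem[0x09]=0x7e, mem[0x01]=0xad, mem[0x14]=0x92

MEM[0x09,0x01,0x14] = 7e ad 92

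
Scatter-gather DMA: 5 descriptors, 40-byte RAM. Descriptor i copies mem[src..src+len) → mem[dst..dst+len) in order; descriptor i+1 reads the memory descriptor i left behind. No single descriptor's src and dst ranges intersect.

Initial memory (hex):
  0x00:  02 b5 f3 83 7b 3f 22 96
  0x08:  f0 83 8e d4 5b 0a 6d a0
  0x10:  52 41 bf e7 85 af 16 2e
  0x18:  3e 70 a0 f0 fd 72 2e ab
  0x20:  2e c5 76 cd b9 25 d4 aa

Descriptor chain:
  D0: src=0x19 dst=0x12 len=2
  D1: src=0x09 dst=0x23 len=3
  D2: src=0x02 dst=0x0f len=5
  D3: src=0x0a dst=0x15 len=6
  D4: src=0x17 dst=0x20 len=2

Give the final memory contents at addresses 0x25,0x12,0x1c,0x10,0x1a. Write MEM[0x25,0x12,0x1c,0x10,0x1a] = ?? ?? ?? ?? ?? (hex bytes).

  after D0: wrote 2B at 0x12 = 70a0
  after D1: wrote 3B at 0x23 = 838ed4
  after D2: wrote 5B at 0x0f = f3837b3f22
  after D3: wrote 6B at 0x15 = 8ed45b0a6df3
  after D4: wrote 2B at 0x20 = 5b0a
query mem[0x25]=0xd4, mem[0x12]=0x3f, mem[0x1c]=0xfd, mem[0x10]=0x83, mem[0x1a]=0xf3

MEM[0x25,0x12,0x1c,0x10,0x1a] = d4 3f fd 83 f3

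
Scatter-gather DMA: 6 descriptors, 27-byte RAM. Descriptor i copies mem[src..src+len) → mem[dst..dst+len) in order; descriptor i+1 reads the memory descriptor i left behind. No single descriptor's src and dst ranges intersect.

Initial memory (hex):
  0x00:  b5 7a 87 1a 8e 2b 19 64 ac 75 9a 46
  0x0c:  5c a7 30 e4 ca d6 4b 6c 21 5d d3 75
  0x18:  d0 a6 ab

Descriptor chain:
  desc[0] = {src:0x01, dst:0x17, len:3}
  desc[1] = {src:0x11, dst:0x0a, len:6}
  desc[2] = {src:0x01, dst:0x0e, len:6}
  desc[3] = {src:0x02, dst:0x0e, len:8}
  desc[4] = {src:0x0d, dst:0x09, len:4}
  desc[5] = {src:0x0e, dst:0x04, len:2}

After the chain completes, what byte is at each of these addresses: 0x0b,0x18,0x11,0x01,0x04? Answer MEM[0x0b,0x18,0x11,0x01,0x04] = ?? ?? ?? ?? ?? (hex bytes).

MEM[0x0b,0x18,0x11,0x01,0x04] = 1a 87 2b 7a 87

#0 dst[0x17+3] := {0x7a,0x87,0x1a}
#1 dst[0x0a+6] := {0xd6,0x4b,0x6c,0x21,0x5d,0xd3}
#2 dst[0x0e+6] := {0x7a,0x87,0x1a,0x8e,0x2b,0x19}
#3 dst[0x0e+8] := {0x87,0x1a,0x8e,0x2b,0x19,0x64,0xac,0x75}
#4 dst[0x09+4] := {0x21,0x87,0x1a,0x8e}
#5 dst[0x04+2] := {0x87,0x1a}
query mem[0x0b]=0x1a, mem[0x18]=0x87, mem[0x11]=0x2b, mem[0x01]=0x7a, mem[0x04]=0x87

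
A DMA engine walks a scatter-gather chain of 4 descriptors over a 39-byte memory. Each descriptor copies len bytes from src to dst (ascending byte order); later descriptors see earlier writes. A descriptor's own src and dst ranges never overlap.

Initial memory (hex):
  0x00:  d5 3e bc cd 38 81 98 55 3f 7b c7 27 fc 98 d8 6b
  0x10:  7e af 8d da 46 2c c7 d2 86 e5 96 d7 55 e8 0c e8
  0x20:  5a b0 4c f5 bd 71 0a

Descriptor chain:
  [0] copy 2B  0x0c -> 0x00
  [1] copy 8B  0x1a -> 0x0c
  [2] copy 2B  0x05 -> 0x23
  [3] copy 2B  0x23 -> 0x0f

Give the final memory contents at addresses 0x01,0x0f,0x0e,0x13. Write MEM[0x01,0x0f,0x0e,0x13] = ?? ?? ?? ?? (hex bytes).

  after D0: wrote 2B at 0x00 = fc98
  after D1: wrote 8B at 0x0c = 96d755e80ce85ab0
  after D2: wrote 2B at 0x23 = 8198
  after D3: wrote 2B at 0x0f = 8198
query mem[0x01]=0x98, mem[0x0f]=0x81, mem[0x0e]=0x55, mem[0x13]=0xb0

MEM[0x01,0x0f,0x0e,0x13] = 98 81 55 b0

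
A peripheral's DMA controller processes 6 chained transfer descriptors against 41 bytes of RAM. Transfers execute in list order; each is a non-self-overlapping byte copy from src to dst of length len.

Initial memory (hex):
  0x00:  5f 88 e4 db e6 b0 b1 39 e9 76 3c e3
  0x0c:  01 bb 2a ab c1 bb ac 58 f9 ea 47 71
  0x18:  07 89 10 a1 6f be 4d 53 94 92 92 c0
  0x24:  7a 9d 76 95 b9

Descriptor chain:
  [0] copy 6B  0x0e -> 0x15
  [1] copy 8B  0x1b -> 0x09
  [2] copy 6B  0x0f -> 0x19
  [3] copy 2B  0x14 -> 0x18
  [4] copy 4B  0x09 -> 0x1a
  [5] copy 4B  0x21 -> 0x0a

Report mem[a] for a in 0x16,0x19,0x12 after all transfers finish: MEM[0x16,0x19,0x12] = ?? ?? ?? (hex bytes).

MEM[0x16,0x19,0x12] = ab 2a ac

D0: mem[0x15..0x1a] <- [2a ab c1 bb ac 58]
D1: mem[0x09..0x10] <- [a1 6f be 4d 53 94 92 92]
D2: mem[0x19..0x1e] <- [92 92 bb ac 58 f9]
D3: mem[0x18..0x19] <- [f9 2a]
D4: mem[0x1a..0x1d] <- [a1 6f be 4d]
D5: mem[0x0a..0x0d] <- [92 92 c0 7a]
query mem[0x16]=0xab, mem[0x19]=0x2a, mem[0x12]=0xac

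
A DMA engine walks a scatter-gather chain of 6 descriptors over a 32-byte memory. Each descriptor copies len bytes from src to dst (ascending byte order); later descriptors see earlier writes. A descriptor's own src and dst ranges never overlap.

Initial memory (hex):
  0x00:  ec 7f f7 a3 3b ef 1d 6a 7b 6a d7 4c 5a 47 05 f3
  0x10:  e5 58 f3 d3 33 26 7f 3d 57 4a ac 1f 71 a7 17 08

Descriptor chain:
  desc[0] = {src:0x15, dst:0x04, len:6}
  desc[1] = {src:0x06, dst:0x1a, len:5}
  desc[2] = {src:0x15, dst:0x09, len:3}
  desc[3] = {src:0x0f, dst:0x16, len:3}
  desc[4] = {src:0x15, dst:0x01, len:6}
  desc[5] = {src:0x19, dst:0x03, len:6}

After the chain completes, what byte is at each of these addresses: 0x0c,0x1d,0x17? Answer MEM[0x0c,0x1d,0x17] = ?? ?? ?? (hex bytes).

MEM[0x0c,0x1d,0x17] = 5a ac e5

#0 dst[0x04+6] := {0x26,0x7f,0x3d,0x57,0x4a,0xac}
#1 dst[0x1a+5] := {0x3d,0x57,0x4a,0xac,0xd7}
#2 dst[0x09+3] := {0x26,0x7f,0x3d}
#3 dst[0x16+3] := {0xf3,0xe5,0x58}
#4 dst[0x01+6] := {0x26,0xf3,0xe5,0x58,0x4a,0x3d}
#5 dst[0x03+6] := {0x4a,0x3d,0x57,0x4a,0xac,0xd7}
query mem[0x0c]=0x5a, mem[0x1d]=0xac, mem[0x17]=0xe5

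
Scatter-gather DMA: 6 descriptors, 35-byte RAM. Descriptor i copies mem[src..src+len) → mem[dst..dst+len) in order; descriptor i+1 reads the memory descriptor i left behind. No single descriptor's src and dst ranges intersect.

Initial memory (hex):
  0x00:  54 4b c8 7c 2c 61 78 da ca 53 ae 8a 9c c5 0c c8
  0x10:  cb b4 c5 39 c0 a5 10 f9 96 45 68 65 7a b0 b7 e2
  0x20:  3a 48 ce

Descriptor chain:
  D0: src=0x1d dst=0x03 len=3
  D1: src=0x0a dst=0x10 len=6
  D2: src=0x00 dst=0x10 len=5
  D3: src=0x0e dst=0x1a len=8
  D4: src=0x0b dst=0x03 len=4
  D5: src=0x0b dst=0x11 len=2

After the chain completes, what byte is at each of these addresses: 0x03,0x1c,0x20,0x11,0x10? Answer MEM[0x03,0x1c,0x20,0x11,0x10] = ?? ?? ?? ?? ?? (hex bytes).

[0] 0x1d->0x03 len=3 : b0 b7 e2
[1] 0x0a->0x10 len=6 : ae 8a 9c c5 0c c8
[2] 0x00->0x10 len=5 : 54 4b c8 b0 b7
[3] 0x0e->0x1a len=8 : 0c c8 54 4b c8 b0 b7 c8
[4] 0x0b->0x03 len=4 : 8a 9c c5 0c
[5] 0x0b->0x11 len=2 : 8a 9c
query mem[0x03]=0x8a, mem[0x1c]=0x54, mem[0x20]=0xb7, mem[0x11]=0x8a, mem[0x10]=0x54

MEM[0x03,0x1c,0x20,0x11,0x10] = 8a 54 b7 8a 54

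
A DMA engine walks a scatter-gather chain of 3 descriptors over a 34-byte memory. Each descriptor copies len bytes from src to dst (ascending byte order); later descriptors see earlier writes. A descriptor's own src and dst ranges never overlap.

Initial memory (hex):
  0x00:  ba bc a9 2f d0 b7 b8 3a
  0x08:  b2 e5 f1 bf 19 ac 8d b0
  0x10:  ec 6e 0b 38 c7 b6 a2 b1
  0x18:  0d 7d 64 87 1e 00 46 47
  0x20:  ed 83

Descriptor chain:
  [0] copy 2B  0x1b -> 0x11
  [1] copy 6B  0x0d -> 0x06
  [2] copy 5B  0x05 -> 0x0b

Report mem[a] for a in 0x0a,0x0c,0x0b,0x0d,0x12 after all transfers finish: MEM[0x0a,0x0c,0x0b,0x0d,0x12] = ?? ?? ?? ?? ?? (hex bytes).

MEM[0x0a,0x0c,0x0b,0x0d,0x12] = 87 ac b7 8d 1e

[0] 0x1b->0x11 len=2 : 87 1e
[1] 0x0d->0x06 len=6 : ac 8d b0 ec 87 1e
[2] 0x05->0x0b len=5 : b7 ac 8d b0 ec
query mem[0x0a]=0x87, mem[0x0c]=0xac, mem[0x0b]=0xb7, mem[0x0d]=0x8d, mem[0x12]=0x1e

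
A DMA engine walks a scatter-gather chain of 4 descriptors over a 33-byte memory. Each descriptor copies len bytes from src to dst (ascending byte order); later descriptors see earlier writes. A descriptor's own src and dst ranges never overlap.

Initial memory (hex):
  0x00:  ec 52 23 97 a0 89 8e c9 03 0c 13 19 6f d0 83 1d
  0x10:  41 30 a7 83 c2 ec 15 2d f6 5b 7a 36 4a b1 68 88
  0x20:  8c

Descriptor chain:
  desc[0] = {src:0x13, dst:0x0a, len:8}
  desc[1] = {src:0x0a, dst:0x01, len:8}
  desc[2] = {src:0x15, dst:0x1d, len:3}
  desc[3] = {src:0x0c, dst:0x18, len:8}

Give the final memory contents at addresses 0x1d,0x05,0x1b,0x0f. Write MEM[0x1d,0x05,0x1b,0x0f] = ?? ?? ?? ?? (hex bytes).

MEM[0x1d,0x05,0x1b,0x0f] = 7a 2d f6 f6

#0 dst[0x0a+8] := {0x83,0xc2,0xec,0x15,0x2d,0xf6,0x5b,0x7a}
#1 dst[0x01+8] := {0x83,0xc2,0xec,0x15,0x2d,0xf6,0x5b,0x7a}
#2 dst[0x1d+3] := {0xec,0x15,0x2d}
#3 dst[0x18+8] := {0xec,0x15,0x2d,0xf6,0x5b,0x7a,0xa7,0x83}
query mem[0x1d]=0x7a, mem[0x05]=0x2d, mem[0x1b]=0xf6, mem[0x0f]=0xf6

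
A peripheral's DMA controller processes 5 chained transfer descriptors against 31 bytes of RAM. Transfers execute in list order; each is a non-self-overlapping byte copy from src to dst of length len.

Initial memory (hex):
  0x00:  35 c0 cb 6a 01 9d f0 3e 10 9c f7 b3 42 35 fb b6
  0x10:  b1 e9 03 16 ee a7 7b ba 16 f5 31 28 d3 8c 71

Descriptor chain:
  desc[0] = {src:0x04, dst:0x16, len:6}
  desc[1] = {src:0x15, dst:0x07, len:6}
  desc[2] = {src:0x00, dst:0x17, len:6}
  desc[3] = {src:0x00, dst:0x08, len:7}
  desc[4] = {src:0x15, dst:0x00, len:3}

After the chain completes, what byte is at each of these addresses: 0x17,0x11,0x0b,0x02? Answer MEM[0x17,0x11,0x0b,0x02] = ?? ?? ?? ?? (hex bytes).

  after D0: wrote 6B at 0x16 = 019df03e109c
  after D1: wrote 6B at 0x07 = a7019df03e10
  after D2: wrote 6B at 0x17 = 35c0cb6a019d
  after D3: wrote 7B at 0x08 = 35c0cb6a019df0
  after D4: wrote 3B at 0x00 = a70135
query mem[0x17]=0x35, mem[0x11]=0xe9, mem[0x0b]=0x6a, mem[0x02]=0x35

MEM[0x17,0x11,0x0b,0x02] = 35 e9 6a 35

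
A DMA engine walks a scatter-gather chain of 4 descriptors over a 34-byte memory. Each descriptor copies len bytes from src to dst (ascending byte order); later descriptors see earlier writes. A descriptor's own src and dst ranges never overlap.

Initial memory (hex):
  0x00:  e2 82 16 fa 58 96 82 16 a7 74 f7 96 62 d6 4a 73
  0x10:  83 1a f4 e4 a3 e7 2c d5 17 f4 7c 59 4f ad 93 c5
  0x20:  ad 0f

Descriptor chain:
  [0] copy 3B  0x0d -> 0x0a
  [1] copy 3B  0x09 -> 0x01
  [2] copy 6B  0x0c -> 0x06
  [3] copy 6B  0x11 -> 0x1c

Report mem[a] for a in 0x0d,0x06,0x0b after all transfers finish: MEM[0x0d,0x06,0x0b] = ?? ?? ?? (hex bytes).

D0: mem[0x0a..0x0c] <- [d6 4a 73]
D1: mem[0x01..0x03] <- [74 d6 4a]
D2: mem[0x06..0x0b] <- [73 d6 4a 73 83 1a]
D3: mem[0x1c..0x21] <- [1a f4 e4 a3 e7 2c]
query mem[0x0d]=0xd6, mem[0x06]=0x73, mem[0x0b]=0x1a

MEM[0x0d,0x06,0x0b] = d6 73 1a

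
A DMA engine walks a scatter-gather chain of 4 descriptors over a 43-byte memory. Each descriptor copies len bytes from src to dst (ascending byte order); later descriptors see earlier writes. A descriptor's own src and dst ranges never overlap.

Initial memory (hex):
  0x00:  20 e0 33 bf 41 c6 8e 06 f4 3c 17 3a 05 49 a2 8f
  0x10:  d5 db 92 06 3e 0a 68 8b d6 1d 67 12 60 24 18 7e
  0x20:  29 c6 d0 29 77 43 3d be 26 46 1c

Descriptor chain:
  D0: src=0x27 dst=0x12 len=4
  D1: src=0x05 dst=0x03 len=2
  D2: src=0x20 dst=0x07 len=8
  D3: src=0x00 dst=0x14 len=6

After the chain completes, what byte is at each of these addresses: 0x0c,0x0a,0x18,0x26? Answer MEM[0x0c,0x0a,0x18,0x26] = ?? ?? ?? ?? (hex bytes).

#0 dst[0x12+4] := {0xbe,0x26,0x46,0x1c}
#1 dst[0x03+2] := {0xc6,0x8e}
#2 dst[0x07+8] := {0x29,0xc6,0xd0,0x29,0x77,0x43,0x3d,0xbe}
#3 dst[0x14+6] := {0x20,0xe0,0x33,0xc6,0x8e,0xc6}
query mem[0x0c]=0x43, mem[0x0a]=0x29, mem[0x18]=0x8e, mem[0x26]=0x3d

MEM[0x0c,0x0a,0x18,0x26] = 43 29 8e 3d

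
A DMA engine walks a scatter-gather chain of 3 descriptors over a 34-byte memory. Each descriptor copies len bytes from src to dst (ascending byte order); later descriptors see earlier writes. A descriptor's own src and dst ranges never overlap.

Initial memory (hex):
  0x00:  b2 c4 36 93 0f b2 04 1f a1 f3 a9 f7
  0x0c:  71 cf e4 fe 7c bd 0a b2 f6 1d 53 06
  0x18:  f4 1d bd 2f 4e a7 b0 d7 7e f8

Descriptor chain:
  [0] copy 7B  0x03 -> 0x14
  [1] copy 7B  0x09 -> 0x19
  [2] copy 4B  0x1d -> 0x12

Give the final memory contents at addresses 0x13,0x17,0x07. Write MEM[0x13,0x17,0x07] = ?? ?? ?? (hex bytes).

D0: mem[0x14..0x1a] <- [93 0f b2 04 1f a1 f3]
D1: mem[0x19..0x1f] <- [f3 a9 f7 71 cf e4 fe]
D2: mem[0x12..0x15] <- [cf e4 fe 7e]
query mem[0x13]=0xe4, mem[0x17]=0x04, mem[0x07]=0x1f

MEM[0x13,0x17,0x07] = e4 04 1f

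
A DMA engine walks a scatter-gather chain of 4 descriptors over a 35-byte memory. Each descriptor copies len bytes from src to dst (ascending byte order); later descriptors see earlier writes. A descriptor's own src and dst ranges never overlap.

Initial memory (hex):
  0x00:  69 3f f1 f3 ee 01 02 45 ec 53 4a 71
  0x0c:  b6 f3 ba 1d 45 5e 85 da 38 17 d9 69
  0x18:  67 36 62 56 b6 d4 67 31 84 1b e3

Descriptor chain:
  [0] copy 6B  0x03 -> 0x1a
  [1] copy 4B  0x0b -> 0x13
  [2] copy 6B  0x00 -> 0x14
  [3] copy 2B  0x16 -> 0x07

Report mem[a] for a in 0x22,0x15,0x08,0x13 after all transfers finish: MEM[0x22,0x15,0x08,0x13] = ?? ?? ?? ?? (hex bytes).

D0: mem[0x1a..0x1f] <- [f3 ee 01 02 45 ec]
D1: mem[0x13..0x16] <- [71 b6 f3 ba]
D2: mem[0x14..0x19] <- [69 3f f1 f3 ee 01]
D3: mem[0x07..0x08] <- [f1 f3]
query mem[0x22]=0xe3, mem[0x15]=0x3f, mem[0x08]=0xf3, mem[0x13]=0x71

MEM[0x22,0x15,0x08,0x13] = e3 3f f3 71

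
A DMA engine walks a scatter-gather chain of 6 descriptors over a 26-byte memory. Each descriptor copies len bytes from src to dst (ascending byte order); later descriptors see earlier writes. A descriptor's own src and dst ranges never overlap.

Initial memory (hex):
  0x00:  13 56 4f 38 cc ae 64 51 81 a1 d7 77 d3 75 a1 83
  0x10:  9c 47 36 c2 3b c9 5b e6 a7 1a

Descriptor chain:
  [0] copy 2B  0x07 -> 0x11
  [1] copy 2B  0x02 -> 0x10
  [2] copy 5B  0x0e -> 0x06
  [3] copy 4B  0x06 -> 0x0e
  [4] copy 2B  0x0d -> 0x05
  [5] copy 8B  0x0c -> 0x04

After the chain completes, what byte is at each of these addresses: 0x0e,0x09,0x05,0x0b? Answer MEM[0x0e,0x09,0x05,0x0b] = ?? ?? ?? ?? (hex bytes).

#0 dst[0x11+2] := {0x51,0x81}
#1 dst[0x10+2] := {0x4f,0x38}
#2 dst[0x06+5] := {0xa1,0x83,0x4f,0x38,0x81}
#3 dst[0x0e+4] := {0xa1,0x83,0x4f,0x38}
#4 dst[0x05+2] := {0x75,0xa1}
#5 dst[0x04+8] := {0xd3,0x75,0xa1,0x83,0x4f,0x38,0x81,0xc2}
query mem[0x0e]=0xa1, mem[0x09]=0x38, mem[0x05]=0x75, mem[0x0b]=0xc2

MEM[0x0e,0x09,0x05,0x0b] = a1 38 75 c2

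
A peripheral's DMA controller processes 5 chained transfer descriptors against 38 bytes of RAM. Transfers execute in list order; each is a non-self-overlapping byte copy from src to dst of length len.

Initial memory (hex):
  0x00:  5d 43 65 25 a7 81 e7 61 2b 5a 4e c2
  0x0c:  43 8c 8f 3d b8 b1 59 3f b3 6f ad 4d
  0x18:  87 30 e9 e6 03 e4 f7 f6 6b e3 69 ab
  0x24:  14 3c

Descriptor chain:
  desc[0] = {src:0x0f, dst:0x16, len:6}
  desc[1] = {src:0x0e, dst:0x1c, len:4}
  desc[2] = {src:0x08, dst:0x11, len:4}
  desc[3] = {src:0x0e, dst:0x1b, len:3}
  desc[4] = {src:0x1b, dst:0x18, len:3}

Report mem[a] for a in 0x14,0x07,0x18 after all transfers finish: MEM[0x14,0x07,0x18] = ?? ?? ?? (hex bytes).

MEM[0x14,0x07,0x18] = c2 61 8f

  after D0: wrote 6B at 0x16 = 3db8b1593fb3
  after D1: wrote 4B at 0x1c = 8f3db8b1
  after D2: wrote 4B at 0x11 = 2b5a4ec2
  after D3: wrote 3B at 0x1b = 8f3db8
  after D4: wrote 3B at 0x18 = 8f3db8
query mem[0x14]=0xc2, mem[0x07]=0x61, mem[0x18]=0x8f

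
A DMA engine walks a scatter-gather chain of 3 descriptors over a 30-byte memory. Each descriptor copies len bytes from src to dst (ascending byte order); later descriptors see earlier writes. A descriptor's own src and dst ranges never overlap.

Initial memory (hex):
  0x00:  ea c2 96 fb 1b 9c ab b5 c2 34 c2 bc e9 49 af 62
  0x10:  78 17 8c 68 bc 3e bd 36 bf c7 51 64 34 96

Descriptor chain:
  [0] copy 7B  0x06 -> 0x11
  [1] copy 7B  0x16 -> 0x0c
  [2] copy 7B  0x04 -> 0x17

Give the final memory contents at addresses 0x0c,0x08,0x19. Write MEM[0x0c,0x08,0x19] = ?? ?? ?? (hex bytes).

MEM[0x0c,0x08,0x19] = bc c2 ab

#0 dst[0x11+7] := {0xab,0xb5,0xc2,0x34,0xc2,0xbc,0xe9}
#1 dst[0x0c+7] := {0xbc,0xe9,0xbf,0xc7,0x51,0x64,0x34}
#2 dst[0x17+7] := {0x1b,0x9c,0xab,0xb5,0xc2,0x34,0xc2}
query mem[0x0c]=0xbc, mem[0x08]=0xc2, mem[0x19]=0xab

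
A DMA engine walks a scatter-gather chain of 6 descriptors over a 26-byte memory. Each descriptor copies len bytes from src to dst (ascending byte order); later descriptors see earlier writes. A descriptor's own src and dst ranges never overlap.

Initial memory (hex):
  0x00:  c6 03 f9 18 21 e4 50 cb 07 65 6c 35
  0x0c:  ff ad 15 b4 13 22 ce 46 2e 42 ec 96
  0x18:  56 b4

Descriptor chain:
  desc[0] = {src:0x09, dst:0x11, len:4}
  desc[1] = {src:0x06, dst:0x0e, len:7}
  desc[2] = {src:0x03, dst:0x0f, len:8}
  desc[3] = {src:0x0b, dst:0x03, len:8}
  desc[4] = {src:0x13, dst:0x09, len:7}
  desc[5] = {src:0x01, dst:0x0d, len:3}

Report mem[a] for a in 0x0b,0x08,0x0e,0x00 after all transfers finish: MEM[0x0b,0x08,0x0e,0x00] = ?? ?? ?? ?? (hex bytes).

  after D0: wrote 4B at 0x11 = 656c35ff
  after D1: wrote 7B at 0x0e = 50cb07656c35ff
  after D2: wrote 8B at 0x0f = 1821e450cb07656c
  after D3: wrote 8B at 0x03 = 35ffad501821e450
  after D4: wrote 7B at 0x09 = cb07656c9656b4
  after D5: wrote 3B at 0x0d = 03f935
query mem[0x0b]=0x65, mem[0x08]=0x21, mem[0x0e]=0xf9, mem[0x00]=0xc6

MEM[0x0b,0x08,0x0e,0x00] = 65 21 f9 c6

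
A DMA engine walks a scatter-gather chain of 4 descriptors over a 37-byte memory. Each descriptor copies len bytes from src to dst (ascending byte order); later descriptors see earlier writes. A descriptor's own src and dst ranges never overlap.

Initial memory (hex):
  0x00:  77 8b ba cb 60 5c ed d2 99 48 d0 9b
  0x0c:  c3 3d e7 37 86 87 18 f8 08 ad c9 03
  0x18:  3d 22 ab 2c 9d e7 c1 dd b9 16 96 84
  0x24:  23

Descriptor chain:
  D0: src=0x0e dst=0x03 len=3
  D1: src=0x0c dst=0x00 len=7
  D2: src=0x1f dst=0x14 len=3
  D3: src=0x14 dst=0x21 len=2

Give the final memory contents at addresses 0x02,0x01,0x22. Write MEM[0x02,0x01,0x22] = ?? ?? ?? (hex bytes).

  after D0: wrote 3B at 0x03 = e73786
  after D1: wrote 7B at 0x00 = c33de737868718
  after D2: wrote 3B at 0x14 = ddb916
  after D3: wrote 2B at 0x21 = ddb9
query mem[0x02]=0xe7, mem[0x01]=0x3d, mem[0x22]=0xb9

MEM[0x02,0x01,0x22] = e7 3d b9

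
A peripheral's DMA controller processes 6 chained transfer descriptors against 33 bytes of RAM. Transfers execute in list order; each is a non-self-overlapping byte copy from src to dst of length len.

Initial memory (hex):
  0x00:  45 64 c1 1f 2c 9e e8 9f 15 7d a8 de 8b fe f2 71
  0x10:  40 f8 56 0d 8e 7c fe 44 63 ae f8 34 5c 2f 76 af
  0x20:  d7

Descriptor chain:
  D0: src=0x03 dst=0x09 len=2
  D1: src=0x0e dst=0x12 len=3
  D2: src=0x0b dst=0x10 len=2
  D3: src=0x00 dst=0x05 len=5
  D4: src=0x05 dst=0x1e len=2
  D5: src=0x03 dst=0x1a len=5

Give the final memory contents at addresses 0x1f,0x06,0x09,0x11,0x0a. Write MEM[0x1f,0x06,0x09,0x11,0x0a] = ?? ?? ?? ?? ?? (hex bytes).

MEM[0x1f,0x06,0x09,0x11,0x0a] = 64 64 2c 8b 2c

#0 dst[0x09+2] := {0x1f,0x2c}
#1 dst[0x12+3] := {0xf2,0x71,0x40}
#2 dst[0x10+2] := {0xde,0x8b}
#3 dst[0x05+5] := {0x45,0x64,0xc1,0x1f,0x2c}
#4 dst[0x1e+2] := {0x45,0x64}
#5 dst[0x1a+5] := {0x1f,0x2c,0x45,0x64,0xc1}
query mem[0x1f]=0x64, mem[0x06]=0x64, mem[0x09]=0x2c, mem[0x11]=0x8b, mem[0x0a]=0x2c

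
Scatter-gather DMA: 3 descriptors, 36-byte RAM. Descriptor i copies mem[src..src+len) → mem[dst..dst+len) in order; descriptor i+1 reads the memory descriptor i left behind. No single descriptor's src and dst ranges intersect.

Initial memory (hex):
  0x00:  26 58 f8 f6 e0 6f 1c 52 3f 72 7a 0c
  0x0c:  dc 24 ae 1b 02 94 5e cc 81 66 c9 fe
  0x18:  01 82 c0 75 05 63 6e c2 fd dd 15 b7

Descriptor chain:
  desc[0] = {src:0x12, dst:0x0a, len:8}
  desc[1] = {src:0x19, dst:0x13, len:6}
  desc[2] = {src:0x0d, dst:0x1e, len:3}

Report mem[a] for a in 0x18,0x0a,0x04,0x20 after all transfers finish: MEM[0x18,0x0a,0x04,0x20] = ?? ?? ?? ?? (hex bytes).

MEM[0x18,0x0a,0x04,0x20] = 6e 5e e0 fe

#0 dst[0x0a+8] := {0x5e,0xcc,0x81,0x66,0xc9,0xfe,0x01,0x82}
#1 dst[0x13+6] := {0x82,0xc0,0x75,0x05,0x63,0x6e}
#2 dst[0x1e+3] := {0x66,0xc9,0xfe}
query mem[0x18]=0x6e, mem[0x0a]=0x5e, mem[0x04]=0xe0, mem[0x20]=0xfe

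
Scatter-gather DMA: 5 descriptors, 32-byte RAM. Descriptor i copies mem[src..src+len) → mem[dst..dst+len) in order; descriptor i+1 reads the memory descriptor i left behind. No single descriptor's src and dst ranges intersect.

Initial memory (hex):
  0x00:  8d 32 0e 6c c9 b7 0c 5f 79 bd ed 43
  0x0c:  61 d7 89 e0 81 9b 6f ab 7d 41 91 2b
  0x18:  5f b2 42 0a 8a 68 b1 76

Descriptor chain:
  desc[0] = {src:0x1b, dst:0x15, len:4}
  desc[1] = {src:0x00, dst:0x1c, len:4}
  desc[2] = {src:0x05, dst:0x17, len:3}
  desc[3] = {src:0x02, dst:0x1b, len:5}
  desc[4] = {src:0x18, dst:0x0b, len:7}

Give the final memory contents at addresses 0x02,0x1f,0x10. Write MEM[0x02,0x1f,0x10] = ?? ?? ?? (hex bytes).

  after D0: wrote 4B at 0x15 = 0a8a68b1
  after D1: wrote 4B at 0x1c = 8d320e6c
  after D2: wrote 3B at 0x17 = b70c5f
  after D3: wrote 5B at 0x1b = 0e6cc9b70c
  after D4: wrote 7B at 0x0b = 0c5f420e6cc9b7
query mem[0x02]=0x0e, mem[0x1f]=0x0c, mem[0x10]=0xc9

MEM[0x02,0x1f,0x10] = 0e 0c c9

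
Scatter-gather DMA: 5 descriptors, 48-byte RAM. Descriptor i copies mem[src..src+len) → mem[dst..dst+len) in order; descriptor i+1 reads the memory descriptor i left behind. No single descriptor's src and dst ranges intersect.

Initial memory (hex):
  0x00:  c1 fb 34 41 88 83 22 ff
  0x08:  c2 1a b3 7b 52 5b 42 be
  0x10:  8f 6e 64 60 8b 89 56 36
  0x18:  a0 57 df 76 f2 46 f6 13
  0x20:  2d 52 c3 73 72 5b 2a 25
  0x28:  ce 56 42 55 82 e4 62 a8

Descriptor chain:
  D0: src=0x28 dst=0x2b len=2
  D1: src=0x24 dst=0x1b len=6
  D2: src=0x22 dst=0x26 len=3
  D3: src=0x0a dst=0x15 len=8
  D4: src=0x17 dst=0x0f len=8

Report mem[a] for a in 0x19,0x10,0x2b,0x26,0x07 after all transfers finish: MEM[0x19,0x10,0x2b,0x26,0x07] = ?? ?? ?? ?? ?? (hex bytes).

MEM[0x19,0x10,0x2b,0x26,0x07] = 42 5b ce c3 ff

[0] 0x28->0x2b len=2 : ce 56
[1] 0x24->0x1b len=6 : 72 5b 2a 25 ce 56
[2] 0x22->0x26 len=3 : c3 73 72
[3] 0x0a->0x15 len=8 : b3 7b 52 5b 42 be 8f 6e
[4] 0x17->0x0f len=8 : 52 5b 42 be 8f 6e 2a 25
query mem[0x19]=0x42, mem[0x10]=0x5b, mem[0x2b]=0xce, mem[0x26]=0xc3, mem[0x07]=0xff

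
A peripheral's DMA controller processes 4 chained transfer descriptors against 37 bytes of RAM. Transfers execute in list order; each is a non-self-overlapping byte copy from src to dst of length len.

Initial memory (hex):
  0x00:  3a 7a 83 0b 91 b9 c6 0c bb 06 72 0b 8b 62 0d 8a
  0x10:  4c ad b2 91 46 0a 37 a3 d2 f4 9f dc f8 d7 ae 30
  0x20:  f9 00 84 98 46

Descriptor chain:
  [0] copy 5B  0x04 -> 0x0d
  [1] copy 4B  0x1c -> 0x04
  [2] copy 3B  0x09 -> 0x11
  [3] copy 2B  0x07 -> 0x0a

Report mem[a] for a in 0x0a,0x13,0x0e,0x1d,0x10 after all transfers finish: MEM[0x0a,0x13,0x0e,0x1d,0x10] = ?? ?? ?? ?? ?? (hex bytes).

MEM[0x0a,0x13,0x0e,0x1d,0x10] = 30 0b b9 d7 0c

#0 dst[0x0d+5] := {0x91,0xb9,0xc6,0x0c,0xbb}
#1 dst[0x04+4] := {0xf8,0xd7,0xae,0x30}
#2 dst[0x11+3] := {0x06,0x72,0x0b}
#3 dst[0x0a+2] := {0x30,0xbb}
query mem[0x0a]=0x30, mem[0x13]=0x0b, mem[0x0e]=0xb9, mem[0x1d]=0xd7, mem[0x10]=0x0c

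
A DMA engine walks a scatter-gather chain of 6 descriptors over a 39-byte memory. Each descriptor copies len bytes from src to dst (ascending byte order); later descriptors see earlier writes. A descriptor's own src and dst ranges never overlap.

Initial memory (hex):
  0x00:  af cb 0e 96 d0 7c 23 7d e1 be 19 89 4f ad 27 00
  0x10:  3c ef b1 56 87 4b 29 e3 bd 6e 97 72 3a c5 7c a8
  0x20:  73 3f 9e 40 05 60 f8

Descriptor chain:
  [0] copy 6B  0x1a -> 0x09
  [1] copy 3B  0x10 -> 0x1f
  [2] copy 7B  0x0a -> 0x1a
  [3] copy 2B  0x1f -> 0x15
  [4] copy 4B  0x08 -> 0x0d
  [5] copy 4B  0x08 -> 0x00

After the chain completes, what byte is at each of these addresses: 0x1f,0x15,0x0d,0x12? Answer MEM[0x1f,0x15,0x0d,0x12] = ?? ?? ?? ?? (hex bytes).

  after D0: wrote 6B at 0x09 = 97723ac57ca8
  after D1: wrote 3B at 0x1f = 3cefb1
  after D2: wrote 7B at 0x1a = 723ac57ca8003c
  after D3: wrote 2B at 0x15 = 003c
  after D4: wrote 4B at 0x0d = e197723a
  after D5: wrote 4B at 0x00 = e197723a
query mem[0x1f]=0x00, mem[0x15]=0x00, mem[0x0d]=0xe1, mem[0x12]=0xb1

MEM[0x1f,0x15,0x0d,0x12] = 00 00 e1 b1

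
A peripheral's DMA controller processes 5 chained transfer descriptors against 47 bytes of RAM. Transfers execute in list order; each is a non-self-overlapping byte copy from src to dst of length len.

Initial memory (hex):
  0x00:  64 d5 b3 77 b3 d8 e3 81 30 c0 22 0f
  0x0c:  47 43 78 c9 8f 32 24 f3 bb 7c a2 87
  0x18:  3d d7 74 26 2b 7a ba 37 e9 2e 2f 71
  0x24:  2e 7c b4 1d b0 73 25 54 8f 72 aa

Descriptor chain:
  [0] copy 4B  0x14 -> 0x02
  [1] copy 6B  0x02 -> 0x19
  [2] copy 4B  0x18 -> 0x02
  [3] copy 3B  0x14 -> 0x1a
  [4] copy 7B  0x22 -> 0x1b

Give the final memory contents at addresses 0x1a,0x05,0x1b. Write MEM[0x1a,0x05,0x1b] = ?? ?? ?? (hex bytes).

MEM[0x1a,0x05,0x1b] = bb a2 2f

[0] 0x14->0x02 len=4 : bb 7c a2 87
[1] 0x02->0x19 len=6 : bb 7c a2 87 e3 81
[2] 0x18->0x02 len=4 : 3d bb 7c a2
[3] 0x14->0x1a len=3 : bb 7c a2
[4] 0x22->0x1b len=7 : 2f 71 2e 7c b4 1d b0
query mem[0x1a]=0xbb, mem[0x05]=0xa2, mem[0x1b]=0x2f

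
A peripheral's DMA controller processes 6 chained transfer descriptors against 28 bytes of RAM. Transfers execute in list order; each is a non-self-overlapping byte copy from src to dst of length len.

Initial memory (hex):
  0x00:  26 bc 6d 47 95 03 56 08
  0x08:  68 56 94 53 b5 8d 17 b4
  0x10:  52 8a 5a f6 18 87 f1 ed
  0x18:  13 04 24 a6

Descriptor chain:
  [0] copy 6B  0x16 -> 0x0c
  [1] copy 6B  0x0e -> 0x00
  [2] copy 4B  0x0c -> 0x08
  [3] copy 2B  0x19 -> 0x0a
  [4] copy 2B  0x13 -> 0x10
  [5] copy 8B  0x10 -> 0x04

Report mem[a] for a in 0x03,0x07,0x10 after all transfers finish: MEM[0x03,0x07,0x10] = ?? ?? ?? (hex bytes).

MEM[0x03,0x07,0x10] = a6 f6 f6

#0 dst[0x0c+6] := {0xf1,0xed,0x13,0x04,0x24,0xa6}
#1 dst[0x00+6] := {0x13,0x04,0x24,0xa6,0x5a,0xf6}
#2 dst[0x08+4] := {0xf1,0xed,0x13,0x04}
#3 dst[0x0a+2] := {0x04,0x24}
#4 dst[0x10+2] := {0xf6,0x18}
#5 dst[0x04+8] := {0xf6,0x18,0x5a,0xf6,0x18,0x87,0xf1,0xed}
query mem[0x03]=0xa6, mem[0x07]=0xf6, mem[0x10]=0xf6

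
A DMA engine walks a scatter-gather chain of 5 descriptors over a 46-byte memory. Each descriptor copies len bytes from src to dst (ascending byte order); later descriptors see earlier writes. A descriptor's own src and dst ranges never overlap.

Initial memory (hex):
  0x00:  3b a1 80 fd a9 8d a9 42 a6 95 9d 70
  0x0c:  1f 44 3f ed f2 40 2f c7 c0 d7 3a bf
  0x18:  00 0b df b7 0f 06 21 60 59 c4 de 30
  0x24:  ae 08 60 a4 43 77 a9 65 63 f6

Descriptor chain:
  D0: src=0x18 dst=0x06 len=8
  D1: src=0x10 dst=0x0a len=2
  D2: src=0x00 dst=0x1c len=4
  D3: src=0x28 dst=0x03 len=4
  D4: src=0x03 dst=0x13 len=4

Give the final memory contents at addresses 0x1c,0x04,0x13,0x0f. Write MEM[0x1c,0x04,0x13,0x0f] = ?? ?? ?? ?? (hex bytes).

MEM[0x1c,0x04,0x13,0x0f] = 3b 77 43 ed

D0: mem[0x06..0x0d] <- [00 0b df b7 0f 06 21 60]
D1: mem[0x0a..0x0b] <- [f2 40]
D2: mem[0x1c..0x1f] <- [3b a1 80 fd]
D3: mem[0x03..0x06] <- [43 77 a9 65]
D4: mem[0x13..0x16] <- [43 77 a9 65]
query mem[0x1c]=0x3b, mem[0x04]=0x77, mem[0x13]=0x43, mem[0x0f]=0xed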